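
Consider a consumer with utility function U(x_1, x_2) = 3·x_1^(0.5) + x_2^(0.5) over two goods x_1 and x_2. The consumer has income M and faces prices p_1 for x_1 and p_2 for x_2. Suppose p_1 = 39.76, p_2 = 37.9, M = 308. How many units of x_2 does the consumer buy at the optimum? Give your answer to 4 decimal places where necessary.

x_2* = 0.8484

Substitute x_2 = (x_2/x_1)·x_1 into the budget: x_1* = M/(p_1 + p_2·(x_2/x_1)).
Numerically x_2/x_1 = 0.122285, so x_1* = 308/(39.76 + 37.9·0.122285) = 6.9378 and x_2* = 0.122285·6.9378 = 0.8484.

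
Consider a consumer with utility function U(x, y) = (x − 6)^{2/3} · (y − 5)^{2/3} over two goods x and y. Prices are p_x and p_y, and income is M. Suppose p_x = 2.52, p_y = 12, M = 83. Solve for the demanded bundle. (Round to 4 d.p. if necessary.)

x* = 7.5635, y* = 5.3283

MRS = (y−5)/(x−6). Tangency with p_x/p_y gives y−5 = (p_x/p_y)·(x−6).
Substituting into the budget: x* = 6 + 0.5·(M − 6·p_x − 5·p_y)/p_x, and y* = 5 + 0.5·(…)/p_y.
Discretionary income = 83 − 6·2.52 − 5·12 = 7.88; x* = 6 + 0.5·7.88/2.52 = 7.5635; y* = 5 + 0.5·7.88/12 = 5.3283.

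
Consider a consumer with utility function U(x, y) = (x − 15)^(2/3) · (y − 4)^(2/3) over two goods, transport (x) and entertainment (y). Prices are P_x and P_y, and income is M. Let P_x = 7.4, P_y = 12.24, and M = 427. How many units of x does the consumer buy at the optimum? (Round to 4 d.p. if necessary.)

x* = 33.0432

MRS = (y−4)/(x−15). Tangency with P_x/P_y gives y−4 = (P_x/P_y)·(x−15).
Substituting into the budget: x* = 15 + 0.5·(M − 15·P_x − 4·P_y)/P_x, and y* = 4 + 0.5·(…)/P_y.
Discretionary income = 427 − 15·7.4 − 4·12.24 = 267.04; x* = 15 + 0.5·267.04/7.4 = 33.0432.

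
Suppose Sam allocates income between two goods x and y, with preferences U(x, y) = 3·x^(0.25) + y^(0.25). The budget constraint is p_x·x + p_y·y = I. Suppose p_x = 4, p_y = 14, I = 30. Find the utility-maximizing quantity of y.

y* = 0.2831

From the CES first-order condition, 3·(y/x)^(0.75) = p_x/p_y.
Solve for the ratio: y/x = [(1/3)·p_x/p_y]^(4/3).
Substitute y = (y/x)·x into the budget: x* = I/(p_x + p_y·(y/x)).
Numerically y/x = 0.043492, so x* = 30/(4 + 14·0.043492) = 6.5092 and y* = 0.043492·6.5092 = 0.2831.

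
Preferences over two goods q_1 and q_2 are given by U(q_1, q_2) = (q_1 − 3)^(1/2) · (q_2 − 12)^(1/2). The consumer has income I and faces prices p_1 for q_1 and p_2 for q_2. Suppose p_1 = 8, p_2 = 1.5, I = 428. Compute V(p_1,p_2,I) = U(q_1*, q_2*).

V = 55.7143

Let q_1' = q_1−3, q_2' = q_2−12. MRS = q_2'/q_1' = p_1/p_2.
After buying the subsistence bundle (3, 12), a share 0.5 of the remaining income goes to q_1: q_1* = 3 + 0.5·(I − 3p_1 − 12p_2)/p_1.
Discretionary income = 428 − 3·8 − 12·1.5 = 386; q_1* = 3 + 0.5·386/8 = 27.125; q_2* = 12 + 0.5·386/1.5 = 140.6667.
Utility at the optimum: U(27.125, 140.6667) = 55.7143.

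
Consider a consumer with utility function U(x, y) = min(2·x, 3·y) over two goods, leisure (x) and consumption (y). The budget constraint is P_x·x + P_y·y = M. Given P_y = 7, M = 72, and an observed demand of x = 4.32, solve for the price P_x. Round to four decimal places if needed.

Leontief preferences: the optimum is at the kink where x/3 = y/2, i.e. y = (2/3)·x.
Budget: P_x·x + P_y·(2/3)·x = M, so (3·P_x + 2·P_y)·x = 3·M.
Demand: x*(P_x,P_y,M) = 3·M/(3·P_x + 2·P_y), y* = 2·M/(3·P_x + 2·P_y).
Set x* = 4.32 in the demand function and solve for P_x: P_x = 12.

P_x = 12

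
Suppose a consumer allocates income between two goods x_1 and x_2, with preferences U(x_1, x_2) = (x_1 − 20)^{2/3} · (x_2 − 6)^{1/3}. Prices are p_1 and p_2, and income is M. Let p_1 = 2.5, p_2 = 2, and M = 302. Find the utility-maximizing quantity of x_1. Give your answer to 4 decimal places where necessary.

x_1* = 84

This is Cobb-Douglas in (x_1−20, x_2−6): tangency gives 2/3·p_2·(x_2−6) = 1/3·p_1·(x_1−20).
After buying the subsistence bundle (20, 6), a share 2/3 of the remaining income goes to x_1: x_1* = 20 + 2/3·(M − 20p_1 − 6p_2)/p_1.
Discretionary income = 302 − 20·2.5 − 6·2 = 240; x_1* = 20 + 2/3·240/2.5 = 84.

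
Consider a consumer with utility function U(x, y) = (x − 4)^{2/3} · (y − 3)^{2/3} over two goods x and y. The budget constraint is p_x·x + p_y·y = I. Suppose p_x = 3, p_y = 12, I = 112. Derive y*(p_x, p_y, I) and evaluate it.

y* = 5.6667

This is Cobb-Douglas in (x−4, y−3): tangency gives 2/3·p_y·(y−3) = 2/3·p_x·(x−4).
Substituting into the budget: x* = 4 + 0.5·(I − 4·p_x − 3·p_y)/p_x, and y* = 3 + 0.5·(…)/p_y.
Discretionary income = 112 − 4·3 − 3·12 = 64; y* = 3 + 0.5·64/12 = 5.6667.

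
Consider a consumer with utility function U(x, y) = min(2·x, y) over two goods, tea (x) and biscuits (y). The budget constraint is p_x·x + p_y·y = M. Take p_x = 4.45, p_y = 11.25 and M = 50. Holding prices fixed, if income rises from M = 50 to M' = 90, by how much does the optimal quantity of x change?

Demand: x*(p_x,p_y,M) = M/(p_x + 2·p_y), y* = 2·M/(p_x + 2·p_y).
Here 4.45 + 2·11.25 = 26.95, giving x* = 1.8553.
At M' = 90: x* = 3.3395. Change: 3.3395 − 1.8553 = 1.4842.

Δx* = 1.4842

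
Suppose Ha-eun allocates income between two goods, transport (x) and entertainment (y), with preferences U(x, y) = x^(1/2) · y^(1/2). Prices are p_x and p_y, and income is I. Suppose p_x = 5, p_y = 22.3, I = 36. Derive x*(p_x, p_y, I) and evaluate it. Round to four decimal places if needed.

x* = 3.6

MU_x/MU_y = (0.5·y)/(0.5·x); tangency sets this equal to p_x/p_y.
So 0.5·p_y·y = 0.5·p_x·x; combined with the budget, a share 0.5 of income goes to x.
Demand: x*(p_x,p_y,I) = 0.5·I/p_x and y* = 0.5·I/p_y.
At p_x=5, p_y=22.3, I=36: x* = 0.5·36/5 = 3.6.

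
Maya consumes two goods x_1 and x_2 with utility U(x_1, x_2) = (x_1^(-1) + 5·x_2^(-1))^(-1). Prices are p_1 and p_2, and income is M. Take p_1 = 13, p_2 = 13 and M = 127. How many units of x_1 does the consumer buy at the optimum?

MU_x_1 ∝ x_1^(-2), MU_x_2 ∝ 5·x_2^(-2), so MRS = (1/5)·(x_2/x_1)^(2) = p_1/p_2.
Solve for the ratio: x_2/x_1 = [5·p_1/p_2]^(0.5).
Substitute x_2 = (x_2/x_1)·x_1 into the budget: x_1* = M/(p_1 + p_2·(x_2/x_1)).
Numerically x_2/x_1 = 2.236068, so x_1* = 127/(13 + 13·2.236068) = 3.0189.

x_1* = 3.0189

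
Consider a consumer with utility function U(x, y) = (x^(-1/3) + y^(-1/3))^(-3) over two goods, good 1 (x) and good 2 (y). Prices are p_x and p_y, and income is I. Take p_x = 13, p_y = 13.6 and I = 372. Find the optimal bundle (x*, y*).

Numerically y/x = 0.966726, so x* = 372/(13 + 13.6·0.966726) = 14.227 and y* = 0.966726·14.227 = 13.7536.

x* = 14.227, y* = 13.7536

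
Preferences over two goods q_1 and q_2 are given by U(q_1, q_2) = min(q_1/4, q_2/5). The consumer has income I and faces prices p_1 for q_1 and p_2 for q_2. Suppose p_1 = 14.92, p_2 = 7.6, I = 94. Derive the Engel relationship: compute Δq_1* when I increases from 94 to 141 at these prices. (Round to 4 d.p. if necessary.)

Δq_1* = 1.9247

Leontief preferences: the optimum is at the kink where q_1/4 = q_2/5, i.e. q_2 = (5/4)·q_1.
Budget: p_1·q_1 + p_2·(5/4)·q_1 = I, so (4·p_1 + 5·p_2)·q_1 = 4·I.
Demand: q_1*(p_1,p_2,I) = 4·I/(4·p_1 + 5·p_2), q_2* = 5·I/(4·p_1 + 5·p_2).
Here 4·14.92 + 5·7.6 = 97.68, giving q_1* = 3.8493.
At I' = 141: q_1* = 5.774. Change: 5.774 − 3.8493 = 1.9247.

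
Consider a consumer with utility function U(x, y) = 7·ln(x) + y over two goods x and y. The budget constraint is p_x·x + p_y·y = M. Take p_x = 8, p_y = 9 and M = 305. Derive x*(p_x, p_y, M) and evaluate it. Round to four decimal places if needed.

x* = 7.875

So x*(p_x,p_y) = 7·p_y/p_x, independent of income; and y* = (M − 7·p_y)/p_y.
At the given prices: x* = 7·9/8 = 7.875.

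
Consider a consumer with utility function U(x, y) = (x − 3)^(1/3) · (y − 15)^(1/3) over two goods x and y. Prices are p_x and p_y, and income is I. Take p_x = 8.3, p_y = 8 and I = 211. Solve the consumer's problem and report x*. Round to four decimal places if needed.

x* = 6.9819

Let x' = x−3, y' = y−15. MRS = y'/x' = p_x/p_y.
Substituting into the budget: x* = 3 + 0.5·(I − 3·p_x − 15·p_y)/p_x, and y* = 15 + 0.5·(…)/p_y.
Discretionary income = 211 − 3·8.3 − 15·8 = 66.1; x* = 3 + 0.5·66.1/8.3 = 6.9819.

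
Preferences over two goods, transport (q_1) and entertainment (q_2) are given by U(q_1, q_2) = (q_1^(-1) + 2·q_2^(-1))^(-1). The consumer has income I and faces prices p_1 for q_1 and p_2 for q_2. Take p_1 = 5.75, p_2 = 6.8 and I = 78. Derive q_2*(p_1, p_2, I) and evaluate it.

MRS = MU_q_1/MU_q_2 = (1/2)·(q_2/q_1)^(2). Set equal to p_1/p_2.
Solve for the ratio: q_2/q_1 = [2·p_1/p_2]^(0.5).
Substitute q_2 = (q_2/q_1)·q_1 into the budget: q_1* = I/(p_1 + p_2·(q_2/q_1)).
Numerically q_2/q_1 = 1.300452, so q_1* = 78/(5.75 + 6.8·1.300452) = 5.345 and q_2* = 1.300452·5.345 = 6.9509.

q_2* = 6.9509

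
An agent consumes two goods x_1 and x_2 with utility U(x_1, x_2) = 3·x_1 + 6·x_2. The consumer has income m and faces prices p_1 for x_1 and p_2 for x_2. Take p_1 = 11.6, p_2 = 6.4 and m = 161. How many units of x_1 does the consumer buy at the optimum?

x_1* = 0

Linear utility — the consumer picks whichever good has higher MU/price: 3/11.6 = 0.2586 vs 6/6.4 = 0.9375.
x_2 gives more utility per dollar, so spend all income on x_2: x_2* = m/p_2, x_1* = 0.
Numerically: x_1* = 0, x_2* = 25.1562.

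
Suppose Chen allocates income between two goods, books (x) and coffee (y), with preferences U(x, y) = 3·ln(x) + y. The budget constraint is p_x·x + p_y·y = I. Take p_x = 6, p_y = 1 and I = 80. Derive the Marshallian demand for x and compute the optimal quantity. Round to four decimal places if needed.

Set MRS = p_x/p_y: (3/x)/1 = p_x/p_y.
So x*(p_x,p_y) = 3·p_y/p_x, independent of income; and y* = (I − 3·p_y)/p_y.
At the given prices: x* = 3·1/6 = 0.5.

x* = 0.5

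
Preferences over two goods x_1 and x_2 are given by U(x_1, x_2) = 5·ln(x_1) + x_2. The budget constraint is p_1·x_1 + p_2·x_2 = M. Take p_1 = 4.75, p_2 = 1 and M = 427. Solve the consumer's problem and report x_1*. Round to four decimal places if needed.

Set MRS = p_1/p_2: (5/x_1)/1 = p_1/p_2.
So x_1*(p_1,p_2) = 5·p_2/p_1, independent of income; and x_2* = (M − 5·p_2)/p_2.
At the given prices: x_1* = 5·1/4.75 = 1.0526.

x_1* = 1.0526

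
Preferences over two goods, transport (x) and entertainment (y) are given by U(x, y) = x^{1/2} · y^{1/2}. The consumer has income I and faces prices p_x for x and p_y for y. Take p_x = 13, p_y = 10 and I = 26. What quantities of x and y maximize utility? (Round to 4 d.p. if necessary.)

Tangency: MRS = y/x = p_x/p_y.
Rearranging, p_y·y = p_x·x. Substituting into the budget gives p_x·x·(1 + 1) = I.
Demand: x*(p_x,p_y,I) = 0.5·I/p_x and y* = 0.5·I/p_y.
At p_x=13, p_y=10, I=26: x* = 0.5·26/13 = 1, y* = 1.3.

x* = 1, y* = 1.3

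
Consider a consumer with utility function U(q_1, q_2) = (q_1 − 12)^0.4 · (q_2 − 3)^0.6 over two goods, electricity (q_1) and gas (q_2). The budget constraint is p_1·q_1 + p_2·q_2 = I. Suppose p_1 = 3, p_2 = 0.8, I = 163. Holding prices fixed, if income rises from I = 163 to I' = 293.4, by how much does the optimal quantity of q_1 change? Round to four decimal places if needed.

MRS = (2/3)·(q_2−3)/(q_1−12). Tangency with p_1/p_2 gives q_2−3 = (3/2)·(p_1/p_2)·(q_1−12).
After buying the subsistence bundle (12, 3), a share 0.4 of the remaining income goes to q_1: q_1* = 12 + 0.4·(I − 12p_1 − 3p_2)/p_1.
Discretionary income = 163 − 12·3 − 3·0.8 = 124.6; q_1* = 12 + 0.4·124.6/3 = 28.6133.
At I' = 293.4: q_1* = 46. Change: 46 − 28.6133 = 17.3867.

Δq_1* = 17.3867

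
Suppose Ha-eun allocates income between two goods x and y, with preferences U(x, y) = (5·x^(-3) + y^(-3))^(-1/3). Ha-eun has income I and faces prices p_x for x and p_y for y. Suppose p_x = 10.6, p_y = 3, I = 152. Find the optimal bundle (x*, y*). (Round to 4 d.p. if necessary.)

x* = 11.3853, y* = 10.4387

MRS = MU_x/MU_y = 5·(y/x)^(4). Set equal to p_x/p_y.
Solve for the ratio: y/x = [(1/5)·p_x/p_y]^(0.25).
With the ratio pinned down, the budget gives x* = I/(p_x + p_y·(y/x)) and y* = (y/x)·x*.
Numerically y/x = 0.916861, so x* = 152/(10.6 + 3·0.916861) = 11.3853 and y* = 0.916861·11.3853 = 10.4387.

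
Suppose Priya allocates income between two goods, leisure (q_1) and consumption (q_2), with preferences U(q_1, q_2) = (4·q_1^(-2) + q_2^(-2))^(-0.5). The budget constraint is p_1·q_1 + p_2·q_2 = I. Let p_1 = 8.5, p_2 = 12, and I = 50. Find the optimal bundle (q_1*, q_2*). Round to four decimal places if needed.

MU_q_1 ∝ 4·q_1^(-3), MU_q_2 ∝ q_2^(-3), so MRS = 4·(q_2/q_1)^(3) = p_1/p_2.
Hence q_2/q_1 = ((1/4)·p_1/p_2)^(1/(3)), i.e. raised to the 1/3 power.
With the ratio pinned down, the budget gives q_1* = I/(p_1 + p_2·(q_2/q_1)) and q_2* = (q_2/q_1)·q_1*.
Numerically q_2/q_1 = 0.561555, so q_1* = 50/(8.5 + 12·0.561555) = 3.2811 and q_2* = 0.561555·3.2811 = 1.8425.

q_1* = 3.2811, q_2* = 1.8425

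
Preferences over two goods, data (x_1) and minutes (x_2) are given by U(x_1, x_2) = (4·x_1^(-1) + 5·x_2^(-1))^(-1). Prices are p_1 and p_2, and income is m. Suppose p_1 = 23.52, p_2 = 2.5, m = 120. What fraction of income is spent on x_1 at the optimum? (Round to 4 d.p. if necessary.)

With the ratio pinned down, the budget gives x_1* = m/(p_1 + p_2·(x_2/x_1)) and x_2* = (x_2/x_1)·x_1*.
Numerically x_2/x_1 = 3.429286, so x_1* = 120/(23.52 + 2.5·3.429286) = 3.7391 and x_2* = 3.429286·3.7391 = 12.8225.
Expenditure on x_1: 23.52·3.7391 = 87.9438; share = 0.7329.

share on x_1 = 0.7329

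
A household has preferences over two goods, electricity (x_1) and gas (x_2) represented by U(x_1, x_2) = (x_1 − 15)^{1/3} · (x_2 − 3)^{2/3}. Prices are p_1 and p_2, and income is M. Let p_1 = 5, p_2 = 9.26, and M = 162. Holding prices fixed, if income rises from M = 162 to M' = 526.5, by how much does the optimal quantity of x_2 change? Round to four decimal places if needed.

MRS = (1/2)·(x_2−3)/(x_1−15). Tangency with p_1/p_2 gives x_2−3 = 2·(p_1/p_2)·(x_1−15).
Substituting into the budget: x_1* = 15 + 1/3·(M − 15·p_1 − 3·p_2)/p_1, and x_2* = 3 + 2/3·(…)/p_2.
Discretionary income = 162 − 15·5 − 3·9.26 = 59.22; x_2* = 3 + 2/3·59.22/9.26 = 7.2635.
At M' = 526.5: x_2* = 33.5054. Change: 33.5054 − 7.2635 = 26.2419.

Δx_2* = 26.2419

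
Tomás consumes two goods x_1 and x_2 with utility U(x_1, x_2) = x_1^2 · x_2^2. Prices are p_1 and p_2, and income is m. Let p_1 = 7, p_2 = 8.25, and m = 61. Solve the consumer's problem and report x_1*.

x_1* = 4.3571

Tangency: MRS = x_2/x_1 = p_1/p_2.
Rearranging, p_2·x_2 = p_1·x_1. Substituting into the budget gives p_1·x_1·(1 + 1) = m.
Demand: x_1*(p_1,p_2,m) = 0.5·m/p_1 and x_2* = 0.5·m/p_2.
At p_1=7, p_2=8.25, m=61: x_1* = 0.5·61/7 = 4.3571.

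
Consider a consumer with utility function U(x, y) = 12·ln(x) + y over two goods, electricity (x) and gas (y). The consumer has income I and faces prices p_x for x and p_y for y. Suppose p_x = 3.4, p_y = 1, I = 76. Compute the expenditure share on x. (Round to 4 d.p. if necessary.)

So x*(p_x,p_y) = 12·p_y/p_x, independent of income; and y* = (I − 12·p_y)/p_y.
At the given prices: x* = 12·1/3.4 = 3.5294, and y* = 64.
Expenditure on x: 3.4·3.5294 = 12; share = 0.1579.

share on x = 0.1579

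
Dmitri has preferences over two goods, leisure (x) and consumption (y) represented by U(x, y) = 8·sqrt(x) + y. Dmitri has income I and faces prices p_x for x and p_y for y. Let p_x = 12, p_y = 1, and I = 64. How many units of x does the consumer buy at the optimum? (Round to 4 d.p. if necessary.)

Set MRS = p_x/p_y: 4·x^(−1/2) = p_x/p_y.
Thus x* = (4·p_y/p_x)² — independent of I — with the rest of income spent on y.
Plugging in: x* = (4·1/12)² = 0.1111.

x* = 0.1111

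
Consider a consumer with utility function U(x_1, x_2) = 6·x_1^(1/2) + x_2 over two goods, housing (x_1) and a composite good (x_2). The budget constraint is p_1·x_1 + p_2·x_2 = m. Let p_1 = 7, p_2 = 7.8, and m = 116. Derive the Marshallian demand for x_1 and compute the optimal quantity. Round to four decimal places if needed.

Utility is quasi-linear in x_2; the FOC for x_1 is 3/√x_1 = p_1/p_2.
Solve: √x_1 = 3·p_2/p_1, so x_1*(p_1,p_2) = (3·p_2/p_1)², and x_2* = (m − p_1·x_1*)/p_2.
Plugging in: x_1* = (3·7.8/7)² = 11.1747.

x_1* = 11.1747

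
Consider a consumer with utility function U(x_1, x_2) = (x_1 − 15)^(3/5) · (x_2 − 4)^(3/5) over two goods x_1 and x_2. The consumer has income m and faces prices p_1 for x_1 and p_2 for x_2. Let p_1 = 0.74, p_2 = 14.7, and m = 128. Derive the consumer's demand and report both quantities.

x_1* = 54.2568, x_2* = 5.9762

Let x_1' = x_1−15, x_2' = x_2−4. MRS = x_2'/x_1' = p_1/p_2.
After buying the subsistence bundle (15, 4), a share 0.5 of the remaining income goes to x_1: x_1* = 15 + 0.5·(m − 15p_1 − 4p_2)/p_1.
Discretionary income = 128 − 15·0.74 − 4·14.7 = 58.1; x_1* = 15 + 0.5·58.1/0.74 = 54.2568; x_2* = 4 + 0.5·58.1/14.7 = 5.9762.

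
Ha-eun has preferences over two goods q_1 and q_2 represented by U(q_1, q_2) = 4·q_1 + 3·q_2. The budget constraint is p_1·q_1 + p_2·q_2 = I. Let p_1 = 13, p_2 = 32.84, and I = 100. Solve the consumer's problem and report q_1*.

q_1* = 7.6923

Perfect substitutes: compare marginal utility per dollar. 4/p_1 vs 3/p_2 → 0.3077 vs 0.0914.
q_1 gives more utility per dollar, so spend all income on q_1: q_1* = I/p_1, q_2* = 0.
Numerically: q_1* = 7.6923, q_2* = 0.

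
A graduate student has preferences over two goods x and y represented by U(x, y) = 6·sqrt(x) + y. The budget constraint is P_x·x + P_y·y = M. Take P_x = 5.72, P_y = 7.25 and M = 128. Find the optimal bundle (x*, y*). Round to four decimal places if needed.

x* = 14.4586, y* = 6.2478

Set MRS = P_x/P_y: 3·x^(−1/2) = P_x/P_y.
Solve: √x = 3·P_y/P_x, so x*(P_x,P_y) = (3·P_y/P_x)², and y* = (M − P_x·x*)/P_y.
Plugging in: x* = (3·7.25/5.72)² = 14.4586, y* = 6.2478.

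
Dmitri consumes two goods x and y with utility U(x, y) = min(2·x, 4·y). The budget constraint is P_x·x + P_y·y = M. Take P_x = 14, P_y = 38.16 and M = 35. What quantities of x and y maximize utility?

x* = 1.058, y* = 0.529

Leontief preferences: the optimum is at the kink where x/4 = y/2, i.e. y = (1/2)·x.
Budget: P_x·x + P_y·(1/2)·x = M, so (4·P_x + 2·P_y)·x = 4·M.
Demand: x*(P_x,P_y,M) = 4·M/(4·P_x + 2·P_y), y* = 2·M/(4·P_x + 2·P_y).
Here 4·14 + 2·38.16 = 132.32, giving x* = 1.058 and y* = 0.529.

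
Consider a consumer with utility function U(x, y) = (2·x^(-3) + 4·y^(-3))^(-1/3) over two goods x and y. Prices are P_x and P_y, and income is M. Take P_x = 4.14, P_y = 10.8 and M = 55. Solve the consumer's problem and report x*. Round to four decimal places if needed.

x* = 3.8608

MU_x ∝ 2·x^(-4), MU_y ∝ 4·y^(-4), so MRS = (1/2)·(y/x)^(4) = P_x/P_y.
Solve for the ratio: y/x = [2·P_x/P_y]^(0.25).
Substitute y = (y/x)·x into the budget: x* = M/(P_x + P_y·(y/x)).
Numerically y/x = 0.935732, so x* = 55/(4.14 + 10.8·0.935732) = 3.8608.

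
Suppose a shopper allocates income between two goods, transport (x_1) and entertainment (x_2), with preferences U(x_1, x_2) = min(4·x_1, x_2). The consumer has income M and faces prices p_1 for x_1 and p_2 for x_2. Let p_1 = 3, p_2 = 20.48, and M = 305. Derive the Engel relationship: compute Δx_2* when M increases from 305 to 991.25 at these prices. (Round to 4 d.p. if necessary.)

Δx_2* = 32.3245

With perfect complements, no substitution: consume in ratio x_1:x_2 = 1:4.
Budget: p_1·x_1 + p_2·4·x_1 = M, so (p_1 + 4·p_2)·x_1 = M.
Demand: x_1*(p_1,p_2,M) = M/(p_1 + 4·p_2), x_2* = 4·M/(p_1 + 4·p_2).
Here 3 + 4·20.48 = 84.92, giving x_2* = 14.3665.
At M' = 991.25: x_2* = 46.691. Change: 46.691 − 14.3665 = 32.3245.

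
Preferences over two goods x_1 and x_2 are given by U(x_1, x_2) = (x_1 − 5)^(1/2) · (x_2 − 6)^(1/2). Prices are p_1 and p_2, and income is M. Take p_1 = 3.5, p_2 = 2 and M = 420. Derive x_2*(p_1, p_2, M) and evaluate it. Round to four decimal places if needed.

This is Cobb-Douglas in (x_1−5, x_2−6): tangency gives 0.5·p_2·(x_2−6) = 0.5·p_1·(x_1−5).
Substituting into the budget: x_1* = 5 + 0.5·(M − 5·p_1 − 6·p_2)/p_1, and x_2* = 6 + 0.5·(…)/p_2.
Discretionary income = 420 − 5·3.5 − 6·2 = 390.5; x_2* = 6 + 0.5·390.5/2 = 103.625.

x_2* = 103.625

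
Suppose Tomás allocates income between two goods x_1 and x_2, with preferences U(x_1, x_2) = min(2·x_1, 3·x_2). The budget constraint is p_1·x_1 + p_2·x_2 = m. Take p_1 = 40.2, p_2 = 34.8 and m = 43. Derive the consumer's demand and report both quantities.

With perfect complements, no substitution: consume in ratio x_1:x_2 = 3:2.
Budget: p_1·x_1 + p_2·(2/3)·x_1 = m, so (3·p_1 + 2·p_2)·x_1 = 3·m.
Demand: x_1*(p_1,p_2,m) = 3·m/(3·p_1 + 2·p_2), x_2* = 2·m/(3·p_1 + 2·p_2).
Here 3·40.2 + 2·34.8 = 190.2, giving x_1* = 0.6782 and x_2* = 0.4522.

x_1* = 0.6782, x_2* = 0.4522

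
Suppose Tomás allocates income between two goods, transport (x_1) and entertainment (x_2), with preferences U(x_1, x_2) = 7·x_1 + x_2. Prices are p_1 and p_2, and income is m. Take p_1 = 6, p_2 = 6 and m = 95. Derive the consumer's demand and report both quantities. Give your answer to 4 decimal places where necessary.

Linear utility — the consumer picks whichever good has higher MU/price: 7/6 = 1.1667 vs 1/6 = 0.1667.
x_1 gives more utility per dollar, so spend all income on x_1: x_1* = m/p_1, x_2* = 0.
Numerically: x_1* = 15.8333, x_2* = 0.

x_1* = 15.8333, x_2* = 0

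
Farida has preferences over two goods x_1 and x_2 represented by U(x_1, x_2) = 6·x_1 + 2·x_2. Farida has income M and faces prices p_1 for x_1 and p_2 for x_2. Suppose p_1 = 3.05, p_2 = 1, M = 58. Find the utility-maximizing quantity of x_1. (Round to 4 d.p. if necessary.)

x_1* = 0

Numerically: x_1* = 0, x_2* = 58.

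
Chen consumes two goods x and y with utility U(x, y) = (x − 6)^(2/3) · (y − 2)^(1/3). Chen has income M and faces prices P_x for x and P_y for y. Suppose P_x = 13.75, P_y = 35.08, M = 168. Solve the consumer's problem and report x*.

x* = 6.7438

Discretionary income = 168 − 6·13.75 − 2·35.08 = 15.34; x* = 6 + 2/3·15.34/13.75 = 6.7438.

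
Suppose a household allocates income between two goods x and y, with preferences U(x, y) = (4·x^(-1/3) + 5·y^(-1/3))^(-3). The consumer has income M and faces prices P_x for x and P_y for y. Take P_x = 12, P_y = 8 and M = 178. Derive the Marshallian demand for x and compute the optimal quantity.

x* = 7.172

MRS = MU_x/MU_y = (4/5)·(y/x)^(4/3). Set equal to P_x/P_y.
Solve for the ratio: y/x = [(5/4)·P_x/P_y]^(0.75).
With the ratio pinned down, the budget gives x* = M/(P_x + P_y·(y/x)) and y* = (y/x)·x*.
Numerically y/x = 1.602326, so x* = 178/(12 + 8·1.602326) = 7.172.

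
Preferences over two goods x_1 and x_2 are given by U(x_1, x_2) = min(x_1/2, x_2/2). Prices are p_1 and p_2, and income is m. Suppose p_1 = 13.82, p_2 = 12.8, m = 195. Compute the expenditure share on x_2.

Leontief preferences: the optimum is at the kink where x_1/2 = x_2/2, i.e. x_2 = x_1.
Budget: p_1·x_1 + p_2·x_1 = m, so (2·p_1 + 2·p_2)·x_1 = 2·m.
Demand: x_1*(p_1,p_2,m) = 2·m/(2·p_1 + 2·p_2), x_2* = 2·m/(2·p_1 + 2·p_2).
Here 2·13.82 + 2·12.8 = 53.24, giving x_1* = 7.3253 and x_2* = 7.3253.
Expenditure on x_2: 12.8·7.3253 = 93.7641; share = 0.4808.

share on x_2 = 0.4808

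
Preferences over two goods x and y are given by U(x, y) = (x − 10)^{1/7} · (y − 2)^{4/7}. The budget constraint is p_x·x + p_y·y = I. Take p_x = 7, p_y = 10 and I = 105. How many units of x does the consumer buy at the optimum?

x* = 10.4286

MRS = (1/4)·(y−2)/(x−10). Tangency with p_x/p_y gives y−2 = 4·(p_x/p_y)·(x−10).
Substituting into the budget: x* = 10 + 0.2·(I − 10·p_x − 2·p_y)/p_x, and y* = 2 + 0.8·(…)/p_y.
Discretionary income = 105 − 10·7 − 2·10 = 15; x* = 10 + 0.2·15/7 = 10.4286.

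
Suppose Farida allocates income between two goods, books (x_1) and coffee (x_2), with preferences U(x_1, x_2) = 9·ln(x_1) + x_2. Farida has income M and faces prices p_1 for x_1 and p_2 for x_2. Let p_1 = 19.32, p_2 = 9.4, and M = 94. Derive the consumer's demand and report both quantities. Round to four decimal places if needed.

Set MRS = p_1/p_2: (9/x_1)/1 = p_1/p_2.
So x_1*(p_1,p_2) = 9·p_2/p_1, independent of income; and x_2* = (M − 9·p_2)/p_2.
At the given prices: x_1* = 9·9.4/19.32 = 4.3789, and x_2* = 1.

x_1* = 4.3789, x_2* = 1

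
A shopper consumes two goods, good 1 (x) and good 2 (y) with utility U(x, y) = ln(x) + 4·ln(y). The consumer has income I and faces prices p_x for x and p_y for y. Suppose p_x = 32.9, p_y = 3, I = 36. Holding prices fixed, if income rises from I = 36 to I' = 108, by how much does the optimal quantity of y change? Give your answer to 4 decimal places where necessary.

Demand: x*(p_x,p_y,I) = 0.2·I/p_x and y* = 0.8·I/p_y.
At p_x=32.9, p_y=3, I=36: y* = 0.8·36/3 = 9.6.
At I' = 108: y* = 28.8. Change: 28.8 − 9.6 = 19.2.

Δy* = 19.2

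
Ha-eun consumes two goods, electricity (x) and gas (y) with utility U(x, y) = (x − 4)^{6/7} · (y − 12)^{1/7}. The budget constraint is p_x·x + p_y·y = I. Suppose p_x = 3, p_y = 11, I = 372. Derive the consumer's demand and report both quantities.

Let x' = x−4, y' = y−12. MRS = 6·y'/x' = p_x/p_y.
After buying the subsistence bundle (4, 12), a share 6/7 of the remaining income goes to x: x* = 4 + 6/7·(I − 4p_x − 12p_y)/p_x.
Discretionary income = 372 − 4·3 − 12·11 = 228; x* = 4 + 6/7·228/3 = 69.1429; y* = 12 + 1/7·228/11 = 14.961.

x* = 69.1429, y* = 14.961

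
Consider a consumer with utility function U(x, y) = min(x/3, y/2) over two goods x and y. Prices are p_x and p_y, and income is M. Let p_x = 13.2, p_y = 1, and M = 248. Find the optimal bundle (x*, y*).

x* = 17.8846, y* = 11.9231

With perfect complements, no substitution: consume in ratio x:y = 3:2.
Budget: p_x·x + p_y·(2/3)·x = M, so (3·p_x + 2·p_y)·x = 3·M.
Demand: x*(p_x,p_y,M) = 3·M/(3·p_x + 2·p_y), y* = 2·M/(3·p_x + 2·p_y).
Here 3·13.2 + 2·1 = 41.6, giving x* = 17.8846 and y* = 11.9231.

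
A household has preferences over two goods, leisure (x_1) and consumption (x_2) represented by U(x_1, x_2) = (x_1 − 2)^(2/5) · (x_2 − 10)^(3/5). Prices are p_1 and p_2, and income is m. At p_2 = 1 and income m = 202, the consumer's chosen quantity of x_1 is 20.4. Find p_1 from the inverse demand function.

p_1 = 4

This is Cobb-Douglas in (x_1−2, x_2−10): tangency gives 0.4·p_2·(x_2−10) = 0.6·p_1·(x_1−2).
After buying the subsistence bundle (2, 10), a share 0.4 of the remaining income goes to x_1: x_1* = 2 + 0.4·(m − 2p_1 − 10p_2)/p_1.
Set x_1* = 20.4 in the demand function and solve for p_1: p_1 = 4.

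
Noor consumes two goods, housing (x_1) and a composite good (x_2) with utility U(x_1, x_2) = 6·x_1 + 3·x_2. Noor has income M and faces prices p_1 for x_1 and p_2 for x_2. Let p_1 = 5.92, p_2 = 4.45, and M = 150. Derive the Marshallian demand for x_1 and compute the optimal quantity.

x_1* = 25.3378

Linear utility — the consumer picks whichever good has higher MU/price: 6/5.92 = 1.0135 vs 3/4.45 = 0.6742.
x_1 gives more utility per dollar, so spend all income on x_1: x_1* = M/p_1, x_2* = 0.
Numerically: x_1* = 25.3378, x_2* = 0.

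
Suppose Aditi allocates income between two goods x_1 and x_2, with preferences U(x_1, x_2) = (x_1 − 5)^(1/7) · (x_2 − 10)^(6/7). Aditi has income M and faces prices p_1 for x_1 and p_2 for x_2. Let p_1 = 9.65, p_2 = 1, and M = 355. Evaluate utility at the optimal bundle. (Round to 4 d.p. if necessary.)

V = 142.4402

MRS = (1/6)·(x_2−10)/(x_1−5). Tangency with p_1/p_2 gives x_2−10 = 6·(p_1/p_2)·(x_1−5).
After buying the subsistence bundle (5, 10), a share 1/7 of the remaining income goes to x_1: x_1* = 5 + 1/7·(M − 5p_1 − 10p_2)/p_1.
Discretionary income = 355 − 5·9.65 − 10·1 = 296.75; x_1* = 5 + 1/7·296.75/9.65 = 9.393; x_2* = 10 + 6/7·296.75/1 = 264.3571.
Utility at the optimum: U(9.393, 264.3571) = 142.4402.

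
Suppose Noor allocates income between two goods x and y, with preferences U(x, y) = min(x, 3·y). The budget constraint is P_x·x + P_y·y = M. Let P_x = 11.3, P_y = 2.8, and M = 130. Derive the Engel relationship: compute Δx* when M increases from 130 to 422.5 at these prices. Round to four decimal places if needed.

Δx* = 23.9101

Here 3·11.3 + 2.8 = 36.7, giving x* = 10.6267.
At M' = 422.5: x* = 34.5368. Change: 34.5368 − 10.6267 = 23.9101.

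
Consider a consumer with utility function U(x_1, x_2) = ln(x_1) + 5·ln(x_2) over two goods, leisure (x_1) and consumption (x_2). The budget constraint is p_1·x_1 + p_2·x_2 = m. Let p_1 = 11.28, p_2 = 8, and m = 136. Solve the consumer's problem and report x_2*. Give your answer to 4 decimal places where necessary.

x_2* = 14.1667

MU_x_1/MU_x_2 = (x_2)/(5·x_1); tangency sets this equal to p_1/p_2.
So p_2·x_2 = 5·p_1·x_1; combined with the budget, a share 1/6 of income goes to x_1.
Demand: x_1*(p_1,p_2,m) = 1/6·m/p_1 and x_2* = 5/6·m/p_2.
At p_1=11.28, p_2=8, m=136: x_2* = 5/6·136/8 = 14.1667.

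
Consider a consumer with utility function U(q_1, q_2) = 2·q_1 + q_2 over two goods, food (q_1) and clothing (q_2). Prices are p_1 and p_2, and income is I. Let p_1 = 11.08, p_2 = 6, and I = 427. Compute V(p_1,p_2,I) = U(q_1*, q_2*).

Linear utility — the consumer picks whichever good has higher MU/price: 2/11.08 = 0.1805 vs 1/6 = 0.1667.
q_1 gives more utility per dollar, so spend all income on q_1: q_1* = I/p_1, q_2* = 0.
Numerically: q_1* = 38.5379, q_2* = 0.
Utility at the optimum: U(38.5379, 0) = 77.0758.

V = 77.0758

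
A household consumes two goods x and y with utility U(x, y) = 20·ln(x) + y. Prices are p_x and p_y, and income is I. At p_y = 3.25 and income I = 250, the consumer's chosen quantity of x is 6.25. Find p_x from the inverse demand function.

p_x = 10.4

MU_x = 20/x, MU_y = 1. Tangency: 20/x = p_x/p_y.
So x*(p_x,p_y) = 20·p_y/p_x, independent of income; and y* = (I − 20·p_y)/p_y.
Set x* = 6.25 in the demand function and solve for p_x: p_x = 10.4.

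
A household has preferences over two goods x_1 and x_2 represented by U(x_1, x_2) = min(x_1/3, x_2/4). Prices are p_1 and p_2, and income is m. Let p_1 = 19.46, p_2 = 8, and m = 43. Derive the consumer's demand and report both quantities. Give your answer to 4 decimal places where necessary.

x_1* = 1.4273, x_2* = 1.9031

Leontief preferences: the optimum is at the kink where x_1/3 = x_2/4, i.e. x_2 = (4/3)·x_1.
Budget: p_1·x_1 + p_2·(4/3)·x_1 = m, so (3·p_1 + 4·p_2)·x_1 = 3·m.
Demand: x_1*(p_1,p_2,m) = 3·m/(3·p_1 + 4·p_2), x_2* = 4·m/(3·p_1 + 4·p_2).
Here 3·19.46 + 4·8 = 90.38, giving x_1* = 1.4273 and x_2* = 1.9031.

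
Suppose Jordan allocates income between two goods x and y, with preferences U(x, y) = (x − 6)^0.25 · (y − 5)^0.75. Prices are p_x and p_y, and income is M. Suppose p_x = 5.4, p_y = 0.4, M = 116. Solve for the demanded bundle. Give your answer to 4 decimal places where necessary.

x* = 9.7778, y* = 158

Let x' = x−6, y' = y−5. MRS = (1/3)·y'/x' = p_x/p_y.
Substituting into the budget: x* = 6 + 0.25·(M − 6·p_x − 5·p_y)/p_x, and y* = 5 + 0.75·(…)/p_y.
Discretionary income = 116 − 6·5.4 − 5·0.4 = 81.6; x* = 6 + 0.25·81.6/5.4 = 9.7778; y* = 5 + 0.75·81.6/0.4 = 158.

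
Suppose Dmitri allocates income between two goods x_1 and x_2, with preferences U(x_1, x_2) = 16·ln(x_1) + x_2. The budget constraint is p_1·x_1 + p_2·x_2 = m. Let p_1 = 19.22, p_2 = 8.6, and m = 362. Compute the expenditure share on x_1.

Set MRS = p_1/p_2: (16/x_1)/1 = p_1/p_2.
So x_1*(p_1,p_2) = 16·p_2/p_1, independent of income; and x_2* = (m − 16·p_2)/p_2.
At the given prices: x_1* = 16·8.6/19.22 = 7.1592, and x_2* = 26.093.
Expenditure on x_1: 19.22·7.1592 = 137.6; share = 0.3801.

share on x_1 = 0.3801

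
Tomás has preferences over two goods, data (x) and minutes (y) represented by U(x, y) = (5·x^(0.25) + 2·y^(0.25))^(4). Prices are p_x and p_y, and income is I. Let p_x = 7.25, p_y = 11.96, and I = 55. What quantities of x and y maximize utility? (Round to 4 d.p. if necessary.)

x* = 6.0717, y* = 0.9181

MRS = MU_x/MU_y = (5/2)·(y/x)^(0.75). Set equal to p_x/p_y.
Hence y/x = ((2/5)·p_x/p_y)^(1/(0.75)), i.e. raised to the 4/3 power.
Substitute y = (y/x)·x into the budget: x* = I/(p_x + p_y·(y/x)).
Numerically y/x = 0.151201, so x* = 55/(7.25 + 11.96·0.151201) = 6.0717 and y* = 0.151201·6.0717 = 0.9181.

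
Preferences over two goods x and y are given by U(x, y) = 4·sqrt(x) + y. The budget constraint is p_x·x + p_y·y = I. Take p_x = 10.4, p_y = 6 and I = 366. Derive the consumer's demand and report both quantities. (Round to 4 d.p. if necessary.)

x* = 1.3314, y* = 58.6923

MU_x = 2/√x, MU_y = 1. Tangency: 2/√x = p_x/p_y.
Solve: √x = 2·p_y/p_x, so x*(p_x,p_y) = (2·p_y/p_x)², and y* = (I − p_x·x*)/p_y.
Plugging in: x* = (2·6/10.4)² = 1.3314, y* = 58.6923.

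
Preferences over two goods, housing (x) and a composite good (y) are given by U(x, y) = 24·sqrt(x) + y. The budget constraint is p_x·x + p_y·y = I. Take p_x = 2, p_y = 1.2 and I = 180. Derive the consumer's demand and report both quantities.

x* = 51.84, y* = 63.6

Utility is quasi-linear in y; the FOC for x is 12/√x = p_x/p_y.
Thus x* = (12·p_y/p_x)² — independent of I — with the rest of income spent on y.
Plugging in: x* = (12·1.2/2)² = 51.84, y* = 63.6.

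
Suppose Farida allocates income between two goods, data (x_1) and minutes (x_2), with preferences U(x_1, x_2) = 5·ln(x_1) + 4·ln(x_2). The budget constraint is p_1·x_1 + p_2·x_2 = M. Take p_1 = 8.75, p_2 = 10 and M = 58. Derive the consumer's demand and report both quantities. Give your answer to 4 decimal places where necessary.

Tangency: MRS = (5/4)·x_2/x_1 = p_1/p_2.
Rearranging, p_2·x_2 = (4/5)·p_1·x_1. Substituting into the budget gives p_1·x_1·(1 + (4/5)) = M.
Demand: x_1*(p_1,p_2,M) = 5/9·M/p_1 and x_2* = 4/9·M/p_2.
At p_1=8.75, p_2=10, M=58: x_1* = 5/9·58/8.75 = 3.6825, x_2* = 2.5778.

x_1* = 3.6825, x_2* = 2.5778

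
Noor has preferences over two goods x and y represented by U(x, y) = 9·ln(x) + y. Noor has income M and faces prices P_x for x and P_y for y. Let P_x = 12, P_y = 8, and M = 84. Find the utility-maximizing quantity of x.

x* = 6

Set MRS = P_x/P_y: (9/x)/1 = P_x/P_y.
So x*(P_x,P_y) = 9·P_y/P_x, independent of income; and y* = (M − 9·P_y)/P_y.
At the given prices: x* = 9·8/12 = 6.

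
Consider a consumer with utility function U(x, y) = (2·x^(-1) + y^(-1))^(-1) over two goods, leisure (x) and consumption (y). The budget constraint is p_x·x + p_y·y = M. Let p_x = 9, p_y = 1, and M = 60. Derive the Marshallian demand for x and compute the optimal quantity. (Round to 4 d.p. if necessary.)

x* = 5.395

MU_x ∝ 2·x^(-2), MU_y ∝ y^(-2), so MRS = 2·(y/x)^(2) = p_x/p_y.
Hence y/x = ((1/2)·p_x/p_y)^(1/(2)), i.e. raised to the 0.5 power.
Substitute y = (y/x)·x into the budget: x* = M/(p_x + p_y·(y/x)).
Numerically y/x = 2.12132, so x* = 60/(9 + 1·2.12132) = 5.395.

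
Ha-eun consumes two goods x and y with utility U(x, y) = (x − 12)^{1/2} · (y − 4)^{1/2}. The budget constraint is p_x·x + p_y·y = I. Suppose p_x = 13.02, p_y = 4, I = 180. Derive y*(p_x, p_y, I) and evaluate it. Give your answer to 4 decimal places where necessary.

y* = 4.97

Let x' = x−12, y' = y−4. MRS = y'/x' = p_x/p_y.
After buying the subsistence bundle (12, 4), a share 0.5 of the remaining income goes to x: x* = 12 + 0.5·(I − 12p_x − 4p_y)/p_x.
Discretionary income = 180 − 12·13.02 − 4·4 = 7.76; y* = 4 + 0.5·7.76/4 = 4.97.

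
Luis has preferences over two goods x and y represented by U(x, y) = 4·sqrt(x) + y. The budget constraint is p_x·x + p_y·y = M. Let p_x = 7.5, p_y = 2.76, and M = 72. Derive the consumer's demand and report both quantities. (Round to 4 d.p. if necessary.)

x* = 0.5417, y* = 24.615

MU_x = 2/√x, MU_y = 1. Tangency: 2/√x = p_x/p_y.
Solve: √x = 2·p_y/p_x, so x*(p_x,p_y) = (2·p_y/p_x)², and y* = (M − p_x·x*)/p_y.
Plugging in: x* = (2·2.76/7.5)² = 0.5417, y* = 24.615.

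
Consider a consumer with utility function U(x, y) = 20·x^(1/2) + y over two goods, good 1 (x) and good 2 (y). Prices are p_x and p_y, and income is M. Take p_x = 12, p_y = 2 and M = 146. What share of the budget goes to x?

share on x = 0.2283

MU_x = 10/√x, MU_y = 1. Tangency: 10/√x = p_x/p_y.
Solve: √x = 10·p_y/p_x, so x*(p_x,p_y) = (10·p_y/p_x)², and y* = (M − p_x·x*)/p_y.
Plugging in: x* = (10·2/12)² = 2.7778, y* = 56.3333.
Expenditure on x: 12·2.7778 = 33.3333; share = 0.2283.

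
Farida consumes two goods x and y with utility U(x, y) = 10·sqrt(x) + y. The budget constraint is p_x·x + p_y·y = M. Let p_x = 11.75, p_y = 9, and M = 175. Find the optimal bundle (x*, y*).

Solve: √x = 5·p_y/p_x, so x*(p_x,p_y) = (5·p_y/p_x)², and y* = (M − p_x·x*)/p_y.
Plugging in: x* = (5·9/11.75)² = 14.6673, y* = 0.2955.

x* = 14.6673, y* = 0.2955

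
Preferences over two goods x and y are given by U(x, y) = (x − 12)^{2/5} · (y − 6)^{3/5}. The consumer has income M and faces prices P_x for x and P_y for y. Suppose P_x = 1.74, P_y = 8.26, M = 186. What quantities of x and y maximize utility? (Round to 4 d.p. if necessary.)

Let x' = x−12, y' = y−6. MRS = (2/3)·y'/x' = P_x/P_y.
Substituting into the budget: x* = 12 + 0.4·(M − 12·P_x − 6·P_y)/P_x, and y* = 6 + 0.6·(…)/P_y.
Discretionary income = 186 − 12·1.74 − 6·8.26 = 115.56; x* = 12 + 0.4·115.56/1.74 = 38.5655; y* = 6 + 0.6·115.56/8.26 = 14.3942.

x* = 38.5655, y* = 14.3942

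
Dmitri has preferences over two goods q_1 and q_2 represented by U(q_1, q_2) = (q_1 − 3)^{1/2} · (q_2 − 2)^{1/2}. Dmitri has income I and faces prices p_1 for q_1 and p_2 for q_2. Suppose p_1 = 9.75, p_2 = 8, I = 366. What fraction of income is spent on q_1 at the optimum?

share on q_1 = 0.5181

Let q_1' = q_1−3, q_2' = q_2−2. MRS = q_2'/q_1' = p_1/p_2.
After buying the subsistence bundle (3, 2), a share 0.5 of the remaining income goes to q_1: q_1* = 3 + 0.5·(I − 3p_1 − 2p_2)/p_1.
Discretionary income = 366 − 3·9.75 − 2·8 = 320.75; q_1* = 3 + 0.5·320.75/9.75 = 19.4487; q_2* = 2 + 0.5·320.75/8 = 22.0469.
Expenditure on q_1: 9.75·19.4487 = 189.625; share = 0.5181.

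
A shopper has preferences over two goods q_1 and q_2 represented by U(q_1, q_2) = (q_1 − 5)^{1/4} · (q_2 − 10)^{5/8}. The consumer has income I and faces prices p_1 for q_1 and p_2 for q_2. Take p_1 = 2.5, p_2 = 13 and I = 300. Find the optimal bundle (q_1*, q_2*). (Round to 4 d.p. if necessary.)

This is Cobb-Douglas in (q_1−5, q_2−10): tangency gives 0.25·p_2·(q_2−10) = 0.625·p_1·(q_1−5).
Substituting into the budget: q_1* = 5 + 2/7·(I − 5·p_1 − 10·p_2)/p_1, and q_2* = 10 + 5/7·(…)/p_2.
Discretionary income = 300 − 5·2.5 − 10·13 = 157.5; q_1* = 5 + 2/7·157.5/2.5 = 23; q_2* = 10 + 5/7·157.5/13 = 18.6538.

q_1* = 23, q_2* = 18.6538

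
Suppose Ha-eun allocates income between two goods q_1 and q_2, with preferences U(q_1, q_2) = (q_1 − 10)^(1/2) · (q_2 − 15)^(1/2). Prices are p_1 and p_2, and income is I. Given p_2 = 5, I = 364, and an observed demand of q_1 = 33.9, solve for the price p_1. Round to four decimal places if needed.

Let q_1' = q_1−10, q_2' = q_2−15. MRS = q_2'/q_1' = p_1/p_2.
Substituting into the budget: q_1* = 10 + 0.5·(I − 10·p_1 − 15·p_2)/p_1, and q_2* = 15 + 0.5·(…)/p_2.
Set q_1* = 33.9 in the demand function and solve for p_1: p_1 = 5.

p_1 = 5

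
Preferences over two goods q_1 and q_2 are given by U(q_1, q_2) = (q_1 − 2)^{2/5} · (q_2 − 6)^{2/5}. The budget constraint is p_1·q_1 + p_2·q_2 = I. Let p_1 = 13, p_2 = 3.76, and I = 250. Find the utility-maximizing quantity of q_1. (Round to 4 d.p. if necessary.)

q_1* = 9.7477

After buying the subsistence bundle (2, 6), a share 0.5 of the remaining income goes to q_1: q_1* = 2 + 0.5·(I − 2p_1 − 6p_2)/p_1.
Discretionary income = 250 − 2·13 − 6·3.76 = 201.44; q_1* = 2 + 0.5·201.44/13 = 9.7477.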